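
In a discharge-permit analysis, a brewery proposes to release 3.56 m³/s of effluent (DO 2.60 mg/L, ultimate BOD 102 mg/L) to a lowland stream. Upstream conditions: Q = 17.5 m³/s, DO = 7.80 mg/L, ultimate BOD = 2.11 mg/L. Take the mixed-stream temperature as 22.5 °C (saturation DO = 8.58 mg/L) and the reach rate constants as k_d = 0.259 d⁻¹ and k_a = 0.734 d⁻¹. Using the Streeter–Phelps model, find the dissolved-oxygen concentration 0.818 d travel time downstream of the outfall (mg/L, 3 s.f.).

Mixed DO = (17.5×7.80 + 3.56×2.60)/(17.5+3.56) = 145.8/21.06 = 6.921 mg/L.
Mixed L₀ = (17.5×2.11 + 3.56×102)/(21.06) = 400.0/21.06 = 19.00 mg/L.
Initial deficit D₀ = C_s − DO₀ = 8.58 − 6.921 = 1.659 mg/L.
D(0.818) = [0.259×19.00/(0.734−0.259)](e^(−0.259×0.818) − e^(−0.734×0.818)) + 1.659 e^(−0.734×0.818)
= 10.36 × (0.8091 − 0.5486) + 1.659 × 0.5486 = 3.608 mg/L.
DO = 8.58 − 3.608 = 4.972 mg/L.

DO ≈ 4.97 mg/L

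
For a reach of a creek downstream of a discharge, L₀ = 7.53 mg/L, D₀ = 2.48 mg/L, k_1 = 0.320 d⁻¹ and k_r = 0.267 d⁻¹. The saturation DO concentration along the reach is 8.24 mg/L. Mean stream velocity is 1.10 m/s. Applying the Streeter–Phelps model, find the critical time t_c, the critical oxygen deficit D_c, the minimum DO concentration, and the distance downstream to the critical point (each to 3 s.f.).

t_c ≈ 2.41 d; D_c ≈ 4.17 mg/L; min DO ≈ 4.07 mg/L; x_c ≈ 229 km

t_c = [1/(k_r−k_1)] ln[(k_r/k_1)(1 − D₀(k_r−k_1)/(k_1 L₀))]
= [1/(0.267−0.320)] ln[(0.267/0.320)(1 − 2.48×-0.05300/(0.320×7.53))]
= (1/-0.05300) ln[0.8344 × 1.055] = -18.87 × ln(0.8799) = -18.87 × -0.1280 = 2.414 d.
D_c = (k_1/k_r) L₀ e^(−k_1 t_c) = (0.320/0.267) × 7.53 × e^(−0.320×2.414) = 1.199 × 7.53 × 0.4618 = 4.168 mg/L.
Minimum DO = C_s − D_c = 8.24 − 4.168 = 4.072 mg/L.
x_c = v t_c = 1.10 m/s × 2.414 d × 86400 s/d = 229500 m ≈ 229 km.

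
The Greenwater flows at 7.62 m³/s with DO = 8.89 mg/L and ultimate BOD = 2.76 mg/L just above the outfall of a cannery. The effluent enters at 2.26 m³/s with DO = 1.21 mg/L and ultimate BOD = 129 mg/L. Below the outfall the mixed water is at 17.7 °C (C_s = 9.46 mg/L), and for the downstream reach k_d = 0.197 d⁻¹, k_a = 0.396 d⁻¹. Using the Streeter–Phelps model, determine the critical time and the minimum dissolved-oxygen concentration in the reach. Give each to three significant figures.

t_c ≈ 3.12 d; minimum DO ≈ 0.949 mg/L

Mixed DO = (7.62×8.89 + 2.26×1.21)/(7.62+2.26) = 70.48/9.880 = 7.133 mg/L.
Mixed L₀ = (7.62×2.76 + 2.26×129)/(9.880) = 312.6/9.880 = 31.64 mg/L.
Initial deficit D₀ = C_s − DO₀ = 9.46 − 7.133 = 2.327 mg/L.
t_c = (1/0.1990) ln[(0.396/0.197)(1 − 2.327×0.1990/(0.197×31.64))] = 5.025 × ln(1.861) = 3.121 d.
D_c = (0.197/0.396) × 31.64 × e^(−0.197×3.121) = 0.4975 × 31.64 × 0.5408 = 8.511 mg/L.
Minimum DO = 9.46 − 8.511 = 0.9492 mg/L.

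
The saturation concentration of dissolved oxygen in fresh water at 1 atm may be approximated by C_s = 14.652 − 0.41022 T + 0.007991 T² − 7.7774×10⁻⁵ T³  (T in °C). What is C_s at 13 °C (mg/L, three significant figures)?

C_s = 14.652 − 0.41022×13 + 0.007991×13² − 7.7774×10⁻⁵×13³ = 10.50 mg/L.

C_s ≈ 10.5 mg/L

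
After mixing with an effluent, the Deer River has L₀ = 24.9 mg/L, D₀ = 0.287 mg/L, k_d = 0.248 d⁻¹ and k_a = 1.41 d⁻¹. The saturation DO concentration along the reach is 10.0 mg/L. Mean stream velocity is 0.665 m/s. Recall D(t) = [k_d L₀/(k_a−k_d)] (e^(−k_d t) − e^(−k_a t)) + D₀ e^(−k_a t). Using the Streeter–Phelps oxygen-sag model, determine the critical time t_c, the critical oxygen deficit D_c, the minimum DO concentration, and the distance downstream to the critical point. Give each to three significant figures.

t_c ≈ 1.45 d; D_c ≈ 3.06 mg/L; min DO ≈ 6.94 mg/L; x_c ≈ 83.2 km

With k_a/k_d = 5.685 and 1 − D₀(k_a−k_d)/(k_d L₀) = 0.9460,
t_c = ln(5.685 × 0.9460) / (1.41 − 0.248) = ln(5.378) / 1.162 = 1.682/1.162 = 1.448 d.
D_c = (k_d/k_a) L₀ e^(−k_d t_c) = (0.248/1.41) × 24.9 × e^(−0.248×1.448) = 0.1759 × 24.9 × 0.6983 = 3.058 mg/L.
Minimum DO = C_s − D_c = 10.0 − 3.058 = 6.942 mg/L.
x_c = v t_c = 0.665 m/s × 1.448 d × 86400 s/d = 83190 m ≈ 83.2 km.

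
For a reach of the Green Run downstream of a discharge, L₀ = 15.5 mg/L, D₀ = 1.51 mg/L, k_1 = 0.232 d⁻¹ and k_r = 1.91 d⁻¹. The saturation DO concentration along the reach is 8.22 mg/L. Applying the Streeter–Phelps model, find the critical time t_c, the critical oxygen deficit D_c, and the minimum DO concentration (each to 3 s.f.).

t_c ≈ 0.530 d; D_c ≈ 1.67 mg/L; min DO ≈ 6.55 mg/L

At the critical point dD/dt = 0, so k_1 L₀ e^(−k_1 t) = k_r D. Substituting D(t) from the Streeter–Phelps equation and solving for t gives
t_c = ln[(k_r/k_1)(1 − D₀(k_r−k_1)/(k_1 L₀))] / (k_r−k_1).
Here k_r−k_1 = 1.678 d⁻¹ and 1 − D₀(k_r−k_1)/(k_1 L₀) = 1 − 1.51×1.678/(0.232×15.5) = 0.2954, so
t_c = ln(8.233 × 0.2954) / 1.678 = 0.8887 / 1.678 = 0.5296 d.
L(t_c) = L₀ e^(−k_1 t_c) = 15.5 × 0.8844 = 13.71 mg/L, and at the critical point k_r D_c = k_1 L, so D_c = (0.232/1.91) × 13.71 = 1.665 mg/L.
Minimum DO = C_s − D_c = 8.22 − 1.665 = 6.555 mg/L.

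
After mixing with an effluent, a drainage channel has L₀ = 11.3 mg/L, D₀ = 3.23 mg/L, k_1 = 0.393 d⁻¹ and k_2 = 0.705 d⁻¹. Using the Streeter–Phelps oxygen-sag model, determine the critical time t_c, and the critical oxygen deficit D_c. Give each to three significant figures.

t_c ≈ 1.05 d; D_c ≈ 4.17 mg/L

With k_2/k_1 = 1.794 and 1 − D₀(k_2−k_1)/(k_1 L₀) = 0.7731,
t_c = ln(1.794 × 0.7731) / (0.705 − 0.393) = ln(1.387) / 0.3120 = 0.3270/0.3120 = 1.048 d.
D_c = (k_1/k_2) L₀ e^(−k_1 t_c) = (0.393/0.705) × 11.3 × e^(−0.393×1.048) = 0.5574 × 11.3 × 0.6624 = 4.172 mg/L.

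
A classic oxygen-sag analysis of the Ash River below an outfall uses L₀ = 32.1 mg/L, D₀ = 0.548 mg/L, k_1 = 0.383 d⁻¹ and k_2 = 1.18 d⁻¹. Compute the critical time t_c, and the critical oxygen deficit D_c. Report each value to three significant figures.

t_c ≈ 1.37 d; D_c ≈ 6.17 mg/L

With k_2/k_1 = 3.081 and 1 − D₀(k_2−k_1)/(k_1 L₀) = 0.9645,
t_c = ln(3.081 × 0.9645) / (1.18 − 0.383) = ln(2.971) / 0.7970 = 1.089/0.7970 = 1.366 d.
L(t_c) = L₀ e^(−k_1 t_c) = 32.1 × 0.5925 = 19.02 mg/L, and at the critical point k_2 D_c = k_1 L, so D_c = (0.383/1.18) × 19.02 = 6.174 mg/L.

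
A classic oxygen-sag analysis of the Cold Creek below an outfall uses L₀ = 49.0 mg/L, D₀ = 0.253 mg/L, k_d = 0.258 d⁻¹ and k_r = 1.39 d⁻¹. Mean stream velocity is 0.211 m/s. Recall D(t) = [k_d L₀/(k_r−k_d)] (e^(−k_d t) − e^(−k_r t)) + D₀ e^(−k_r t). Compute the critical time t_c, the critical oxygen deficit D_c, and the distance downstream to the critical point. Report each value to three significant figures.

t_c ≈ 1.47 d; D_c ≈ 6.23 mg/L; x_c ≈ 26.8 km

At the critical point dD/dt = 0, so k_d L₀ e^(−k_d t) = k_r D. Substituting D(t) from the Streeter–Phelps equation and solving for t gives
t_c = ln[(k_r/k_d)(1 − D₀(k_r−k_d)/(k_d L₀))] / (k_r−k_d).
Here k_r−k_d = 1.132 d⁻¹ and 1 − D₀(k_r−k_d)/(k_d L₀) = 1 − 0.253×1.132/(0.258×49.0) = 0.9773, so
t_c = ln(5.388 × 0.9773) / 1.132 = 1.661 / 1.132 = 1.467 d.
D_c = (k_d/k_r) L₀ e^(−k_d t_c) = (0.258/1.39) × 49.0 × e^(−0.258×1.467) = 0.1856 × 49.0 × 0.6848 = 6.228 mg/L.
x_c = v t_c = 0.211 m/s × 1.467 d × 86400 s/d = 26750 m ≈ 26.8 km.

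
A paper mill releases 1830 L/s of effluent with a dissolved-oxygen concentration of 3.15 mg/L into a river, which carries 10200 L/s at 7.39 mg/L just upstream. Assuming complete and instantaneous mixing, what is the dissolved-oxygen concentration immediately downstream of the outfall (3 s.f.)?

6.75 mg/L

Flow-weighted mixing: C = (Q_r C_r + Q_w C_w)/(Q_r + Q_w)
= (10200×7.39 + 1830×3.15)/(10200 + 1830) = 81140/12030 = 6.745 mg/L.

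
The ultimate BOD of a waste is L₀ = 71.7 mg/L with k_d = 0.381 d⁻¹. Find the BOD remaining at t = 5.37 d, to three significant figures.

L ≈ 9.27 mg/L

L_t = L₀ e^(−k_d t) = 71.7 × e^(−0.381×5.37) = 71.7 × 0.1293 = 9.268 mg/L.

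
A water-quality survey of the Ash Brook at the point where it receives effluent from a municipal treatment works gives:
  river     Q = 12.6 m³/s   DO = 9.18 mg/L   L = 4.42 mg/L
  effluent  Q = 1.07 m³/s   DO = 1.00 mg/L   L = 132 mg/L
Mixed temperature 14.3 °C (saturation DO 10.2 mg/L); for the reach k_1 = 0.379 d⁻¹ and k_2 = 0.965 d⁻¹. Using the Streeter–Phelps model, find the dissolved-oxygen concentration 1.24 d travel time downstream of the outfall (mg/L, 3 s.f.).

DO ≈ 6.69 mg/L

Mixed DO = (12.6×9.18 + 1.07×1.00)/(12.6+1.07) = 116.7/13.67 = 8.540 mg/L.
Mixed L₀ = (12.6×4.42 + 1.07×132)/(13.67) = 196.9/13.67 = 14.41 mg/L.
Initial deficit D₀ = C_s − DO₀ = 10.2 − 8.540 = 1.660 mg/L.
D(1.24) = [0.379×14.41/(0.965−0.379)](e^(−0.379×1.24) − e^(−0.965×1.24)) + 1.660 e^(−0.965×1.24)
= 9.317 × (0.6250 − 0.3022) + 1.660 × 0.3022 = 3.509 mg/L.
DO = 10.2 − 3.509 = 6.691 mg/L.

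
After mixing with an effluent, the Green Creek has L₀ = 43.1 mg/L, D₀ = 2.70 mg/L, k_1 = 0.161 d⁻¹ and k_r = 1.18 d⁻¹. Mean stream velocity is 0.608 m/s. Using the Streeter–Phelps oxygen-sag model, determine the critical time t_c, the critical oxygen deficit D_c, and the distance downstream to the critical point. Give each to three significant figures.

At the critical point dD/dt = 0, so k_1 L₀ e^(−k_1 t) = k_r D. Substituting D(t) from the Streeter–Phelps equation and solving for t gives
t_c = ln[(k_r/k_1)(1 − D₀(k_r−k_1)/(k_1 L₀))] / (k_r−k_1).
Here k_r−k_1 = 1.019 d⁻¹ and 1 − D₀(k_r−k_1)/(k_1 L₀) = 1 − 2.70×1.019/(0.161×43.1) = 0.6035, so
t_c = ln(7.329 × 0.6035) / 1.019 = 1.487 / 1.019 = 1.459 d.
L(t_c) = L₀ e^(−k_1 t_c) = 43.1 × 0.7906 = 34.08 mg/L, and at the critical point k_r D_c = k_1 L, so D_c = (0.161/1.18) × 34.08 = 4.649 mg/L.
x_c = v t_c = 0.608 m/s × 1.459 d × 86400 s/d = 76650 m ≈ 76.7 km.

t_c ≈ 1.46 d; D_c ≈ 4.65 mg/L; x_c ≈ 76.7 km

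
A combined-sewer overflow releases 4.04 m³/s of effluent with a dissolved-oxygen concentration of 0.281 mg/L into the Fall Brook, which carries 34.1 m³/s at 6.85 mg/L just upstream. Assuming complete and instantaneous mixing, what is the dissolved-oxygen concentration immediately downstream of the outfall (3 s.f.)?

6.15 mg/L

Flow-weighted mixing: C = (Q_r C_r + Q_w C_w)/(Q_r + Q_w)
= (34.1×6.85 + 4.04×0.281)/(34.1 + 4.04) = 234.7/38.14 = 6.154 mg/L.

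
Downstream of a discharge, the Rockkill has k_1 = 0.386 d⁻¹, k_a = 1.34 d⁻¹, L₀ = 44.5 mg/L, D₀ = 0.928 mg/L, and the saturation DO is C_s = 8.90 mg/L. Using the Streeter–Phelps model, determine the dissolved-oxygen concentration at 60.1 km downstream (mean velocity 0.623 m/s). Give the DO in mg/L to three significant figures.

Travel time t = x/v = 60.1 km / (0.623 m/s) = 60100 m / 0.623 m/s = 96470 s = 1.117 d.
k_1 L₀/(k_a−k_1) = 0.386×44.5/(1.34−0.386) = 17.18/0.9540 = 18.01 mg/L.
e^(−k_1 t) = e^(−0.386×1.117) = 0.6499; e^(−k_a t) = e^(−1.34×1.117) = 0.2240.
D = 18.01 × (0.6499 − 0.2240) + 0.928 × 0.2240 = 7.668 + 0.2079 = 7.876 mg/L.
DO = C_s − D = 8.90 − 7.876 = 1.024 mg/L.

DO ≈ 1.02 mg/L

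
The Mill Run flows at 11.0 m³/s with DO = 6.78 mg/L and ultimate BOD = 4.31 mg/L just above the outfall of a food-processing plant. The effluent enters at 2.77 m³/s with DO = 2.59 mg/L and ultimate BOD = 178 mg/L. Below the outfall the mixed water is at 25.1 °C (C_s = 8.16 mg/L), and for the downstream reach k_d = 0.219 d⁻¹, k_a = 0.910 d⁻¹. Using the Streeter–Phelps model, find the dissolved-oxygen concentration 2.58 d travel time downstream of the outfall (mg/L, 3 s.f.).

Mixed DO = (11.0×6.78 + 2.77×2.59)/(11.0+2.77) = 81.75/13.77 = 5.937 mg/L.
Mixed L₀ = (11.0×4.31 + 2.77×178)/(13.77) = 540.5/13.77 = 39.25 mg/L.
Initial deficit D₀ = C_s − DO₀ = 8.16 − 5.937 = 2.223 mg/L.
D(2.58) = [0.219×39.25/(0.910−0.219)](e^(−0.219×2.58) − e^(−0.910×2.58)) + 2.223 e^(−0.910×2.58)
= 12.44 × (0.5683 − 0.09558) + 2.223 × 0.09558 = 6.093 mg/L.
DO = 8.16 − 6.093 = 2.067 mg/L.

DO ≈ 2.07 mg/L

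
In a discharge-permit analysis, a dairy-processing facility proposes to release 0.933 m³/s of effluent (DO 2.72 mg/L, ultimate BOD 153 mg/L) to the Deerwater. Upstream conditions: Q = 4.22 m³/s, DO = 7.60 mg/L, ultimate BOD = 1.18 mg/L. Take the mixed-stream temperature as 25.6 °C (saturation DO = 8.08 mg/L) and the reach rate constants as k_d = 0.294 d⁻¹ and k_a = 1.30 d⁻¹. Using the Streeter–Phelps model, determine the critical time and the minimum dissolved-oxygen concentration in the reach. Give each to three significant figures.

t_c ≈ 1.30 d; minimum DO ≈ 3.66 mg/L

Mixed DO = (4.22×7.60 + 0.933×2.72)/(4.22+0.933) = 34.61/5.153 = 6.716 mg/L.
Mixed L₀ = (4.22×1.18 + 0.933×153)/(5.153) = 147.7/5.153 = 28.67 mg/L.
Initial deficit D₀ = C_s − DO₀ = 8.08 − 6.716 = 1.364 mg/L.
t_c = (1/1.006) ln[(1.30/0.294)(1 − 1.364×1.006/(0.294×28.67))] = 0.9940 × ln(3.702) = 1.301 d.
D_c = (0.294/1.30) × 28.67 × e^(−0.294×1.301) = 0.2262 × 28.67 × 0.6821 = 4.423 mg/L.
Minimum DO = 8.08 − 4.423 = 3.657 mg/L.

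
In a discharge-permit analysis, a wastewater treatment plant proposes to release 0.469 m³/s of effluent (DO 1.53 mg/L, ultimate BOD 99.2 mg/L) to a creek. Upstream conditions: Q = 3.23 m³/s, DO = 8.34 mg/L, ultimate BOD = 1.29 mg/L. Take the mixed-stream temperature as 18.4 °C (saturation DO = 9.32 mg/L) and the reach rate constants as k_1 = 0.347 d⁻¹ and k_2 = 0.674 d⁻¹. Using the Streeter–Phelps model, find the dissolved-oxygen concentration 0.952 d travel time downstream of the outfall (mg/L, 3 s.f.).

DO ≈ 5.55 mg/L

Mixed DO = (3.23×8.34 + 0.469×1.53)/(3.23+0.469) = 27.66/3.699 = 7.477 mg/L.
Mixed L₀ = (3.23×1.29 + 0.469×99.2)/(3.699) = 50.69/3.699 = 13.70 mg/L.
Initial deficit D₀ = C_s − DO₀ = 9.32 − 7.477 = 1.843 mg/L.
D(0.952) = [0.347×13.70/(0.674−0.347)](e^(−0.347×0.952) − e^(−0.674×0.952)) + 1.843 e^(−0.674×0.952)
= 14.54 × (0.7187 − 0.5264) + 1.843 × 0.5264 = 3.766 mg/L.
DO = 9.32 − 3.766 = 5.554 mg/L.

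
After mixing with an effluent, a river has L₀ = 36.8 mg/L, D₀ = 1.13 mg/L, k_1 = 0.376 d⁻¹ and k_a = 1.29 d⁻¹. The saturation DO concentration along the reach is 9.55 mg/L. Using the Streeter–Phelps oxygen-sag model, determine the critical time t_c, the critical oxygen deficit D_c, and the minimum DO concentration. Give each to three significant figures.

t_c ≈ 1.26 d; D_c ≈ 6.67 mg/L; min DO ≈ 2.88 mg/L

t_c = [1/(k_a−k_1)] ln[(k_a/k_1)(1 − D₀(k_a−k_1)/(k_1 L₀))]
= [1/(1.29−0.376)] ln[(1.29/0.376)(1 − 1.13×0.9140/(0.376×36.8))]
= (1/0.9140) ln[3.431 × 0.9254] = 1.094 × ln(3.175) = 1.094 × 1.155 = 1.264 d.
D_c = (k_1/k_a) L₀ e^(−k_1 t_c) = (0.376/1.29) × 36.8 × e^(−0.376×1.264) = 0.2915 × 36.8 × 0.6217 = 6.669 mg/L.
Minimum DO = C_s − D_c = 9.55 − 6.669 = 2.881 mg/L.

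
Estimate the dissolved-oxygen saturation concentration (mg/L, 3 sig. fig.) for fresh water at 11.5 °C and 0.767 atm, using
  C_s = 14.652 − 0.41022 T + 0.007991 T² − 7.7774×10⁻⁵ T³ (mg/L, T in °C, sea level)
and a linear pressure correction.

C_s ≈ 8.34 mg/L

At sea level: C_s = 14.652 − 0.41022×11.5 + 0.007991×11.5² − 7.7774×10⁻⁵×11.5³ = 10.87 mg/L.
Pressure correction: C_s' = 10.87 × 0.767 = 8.340 mg/L.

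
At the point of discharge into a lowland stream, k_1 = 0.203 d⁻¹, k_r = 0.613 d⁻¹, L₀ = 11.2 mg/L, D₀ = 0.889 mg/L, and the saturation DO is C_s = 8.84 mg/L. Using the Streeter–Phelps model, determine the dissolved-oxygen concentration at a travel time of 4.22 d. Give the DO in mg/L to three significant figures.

k_1 L₀/(k_r−k_1) = 0.203×11.2/(0.613−0.203) = 2.274/0.4100 = 5.545 mg/L.
e^(−k_1 t) = e^(−0.203×4.220) = 0.4246; e^(−k_r t) = e^(−0.613×4.220) = 0.07526.
D = 5.545 × (0.4246 − 0.07526) + 0.889 × 0.07526 = 1.937 + 0.06690 = 2.004 mg/L.
DO = C_s − D = 8.84 − 2.004 = 6.836 mg/L.

DO ≈ 6.84 mg/L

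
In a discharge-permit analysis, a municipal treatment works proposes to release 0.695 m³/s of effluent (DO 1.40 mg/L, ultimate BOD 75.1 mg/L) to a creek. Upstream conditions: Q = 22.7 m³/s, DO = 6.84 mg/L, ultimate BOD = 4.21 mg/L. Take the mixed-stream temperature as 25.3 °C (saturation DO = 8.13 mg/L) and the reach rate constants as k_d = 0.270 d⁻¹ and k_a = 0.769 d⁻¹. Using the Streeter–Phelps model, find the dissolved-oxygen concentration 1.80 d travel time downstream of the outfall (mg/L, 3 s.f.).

DO ≈ 6.52 mg/L

Mixed DO = (22.7×6.84 + 0.695×1.40)/(22.7+0.695) = 156.2/23.39 = 6.678 mg/L.
Mixed L₀ = (22.7×4.21 + 0.695×75.1)/(23.39) = 147.8/23.39 = 6.316 mg/L.
Initial deficit D₀ = C_s − DO₀ = 8.13 − 6.678 = 1.452 mg/L.
D(1.80) = [0.270×6.316/(0.769−0.270)](e^(−0.270×1.80) − e^(−0.769×1.80)) + 1.452 e^(−0.769×1.80)
= 3.417 × (0.6151 − 0.2505) + 1.452 × 0.2505 = 1.610 mg/L.
DO = 8.13 − 1.610 = 6.520 mg/L.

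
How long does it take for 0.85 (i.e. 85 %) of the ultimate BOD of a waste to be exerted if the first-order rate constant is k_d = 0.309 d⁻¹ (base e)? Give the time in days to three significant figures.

y/L₀ = 1 − e^(−k_d t) = 0.85 ⇒ e^(−k_d t) = 0.150
t = −ln(0.150) / 0.309 = 1.897 / 0.309 = 6.140 d.

t ≈ 6.14 d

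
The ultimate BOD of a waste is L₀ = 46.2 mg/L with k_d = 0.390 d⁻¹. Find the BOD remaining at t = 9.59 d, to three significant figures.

L_t = L₀ e^(−k_d t) = 46.2 × e^(−0.390×9.59) = 46.2 × 0.02375 = 1.097 mg/L.

L ≈ 1.10 mg/L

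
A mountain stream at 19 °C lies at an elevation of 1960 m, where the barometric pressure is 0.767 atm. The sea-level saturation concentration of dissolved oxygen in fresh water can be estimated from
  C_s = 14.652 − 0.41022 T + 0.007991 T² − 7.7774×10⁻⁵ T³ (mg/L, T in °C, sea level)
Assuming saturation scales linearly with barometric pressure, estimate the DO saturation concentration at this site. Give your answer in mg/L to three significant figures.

C_s ≈ 7.06 mg/L

At sea level: C_s = 14.652 − 0.41022×19 + 0.007991×19² − 7.7774×10⁻⁵×19³ = 9.209 mg/L.
Pressure correction: C_s' = 9.209 × 0.767 = 7.063 mg/L.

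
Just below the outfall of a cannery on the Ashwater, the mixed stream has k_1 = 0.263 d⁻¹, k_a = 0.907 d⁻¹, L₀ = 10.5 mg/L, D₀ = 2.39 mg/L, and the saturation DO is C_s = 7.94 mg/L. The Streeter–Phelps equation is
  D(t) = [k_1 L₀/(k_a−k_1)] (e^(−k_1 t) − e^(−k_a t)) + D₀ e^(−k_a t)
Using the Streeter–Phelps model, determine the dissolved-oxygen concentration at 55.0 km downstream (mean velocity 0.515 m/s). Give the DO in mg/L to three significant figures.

Travel time t = x/v = 55.0 km / (0.515 m/s) = 55000 m / 0.515 m/s = 106800 s = 1.236 d.
k_1 L₀/(k_a−k_1) = 0.263×10.5/(0.907−0.263) = 2.762/0.6440 = 4.288 mg/L.
e^(−k_1 t) = e^(−0.263×1.236) = 0.7225; e^(−k_a t) = e^(−0.907×1.236) = 0.3259.
D = 4.288 × (0.7225 − 0.3259) + 2.39 × 0.3259 = 1.700 + 0.7789 = 2.479 mg/L.
DO = C_s − D = 7.94 − 2.479 = 5.461 mg/L.

DO ≈ 5.46 mg/L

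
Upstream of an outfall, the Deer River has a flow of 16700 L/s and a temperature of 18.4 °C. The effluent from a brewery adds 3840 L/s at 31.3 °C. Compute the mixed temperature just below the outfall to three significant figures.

20.8 °C

Flow-weighted mixing: C = (Q_r C_r + Q_w C_w)/(Q_r + Q_w)
= (16700×18.4 + 3840×31.3)/(16700 + 3840) = 427500/20540 = 20.81 °C.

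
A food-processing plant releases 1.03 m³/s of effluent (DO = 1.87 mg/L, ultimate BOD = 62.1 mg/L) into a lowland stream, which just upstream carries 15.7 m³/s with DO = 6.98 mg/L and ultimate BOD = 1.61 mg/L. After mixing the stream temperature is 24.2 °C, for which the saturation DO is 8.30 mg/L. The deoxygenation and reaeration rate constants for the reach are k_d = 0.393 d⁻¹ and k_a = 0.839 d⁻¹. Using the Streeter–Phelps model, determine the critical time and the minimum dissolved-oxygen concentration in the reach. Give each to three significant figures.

t_c ≈ 0.742 d; minimum DO ≈ 6.43 mg/L

Mixed DO = (15.7×6.98 + 1.03×1.87)/(15.7+1.03) = 111.5/16.73 = 6.665 mg/L.
Mixed L₀ = (15.7×1.61 + 1.03×62.1)/(16.73) = 89.24/16.73 = 5.334 mg/L.
Initial deficit D₀ = C_s − DO₀ = 8.30 − 6.665 = 1.635 mg/L.
t_c = (1/0.4460) ln[(0.839/0.393)(1 − 1.635×0.4460/(0.393×5.334))] = 2.242 × ln(1.392) = 0.7423 d.
D_c = (0.393/0.839) × 5.334 × e^(−0.393×0.7423) = 0.4684 × 5.334 × 0.7470 = 1.866 mg/L.
Minimum DO = 8.30 − 1.866 = 6.434 mg/L.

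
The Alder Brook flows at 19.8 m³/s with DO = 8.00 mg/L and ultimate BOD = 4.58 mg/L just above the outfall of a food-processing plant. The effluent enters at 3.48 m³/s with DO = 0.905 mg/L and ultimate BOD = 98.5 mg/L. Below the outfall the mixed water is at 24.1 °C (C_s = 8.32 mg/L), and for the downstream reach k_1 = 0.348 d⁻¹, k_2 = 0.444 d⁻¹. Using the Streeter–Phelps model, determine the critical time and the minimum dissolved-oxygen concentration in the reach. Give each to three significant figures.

t_c ≈ 2.32 d; minimum DO ≈ 1.82 mg/L

Mixed DO = (19.8×8.00 + 3.48×0.905)/(19.8+3.48) = 161.5/23.28 = 6.939 mg/L.
Mixed L₀ = (19.8×4.58 + 3.48×98.5)/(23.28) = 433.5/23.28 = 18.62 mg/L.
Initial deficit D₀ = C_s − DO₀ = 8.32 − 6.939 = 1.381 mg/L.
t_c = (1/0.09600) ln[(0.444/0.348)(1 − 1.381×0.09600/(0.348×18.62))] = 10.42 × ln(1.250) = 2.322 d.
D_c = (0.348/0.444) × 18.62 × e^(−0.348×2.322) = 0.7838 × 18.62 × 0.4457 = 6.504 mg/L.
Minimum DO = 8.32 − 6.504 = 1.816 mg/L.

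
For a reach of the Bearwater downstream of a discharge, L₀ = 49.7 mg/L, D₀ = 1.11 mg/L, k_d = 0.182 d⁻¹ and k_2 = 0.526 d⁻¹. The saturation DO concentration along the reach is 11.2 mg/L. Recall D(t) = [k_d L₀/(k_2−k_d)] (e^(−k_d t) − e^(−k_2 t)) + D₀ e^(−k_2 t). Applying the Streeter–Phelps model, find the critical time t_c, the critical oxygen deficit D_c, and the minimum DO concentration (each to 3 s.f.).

At the critical point dD/dt = 0, so k_d L₀ e^(−k_d t) = k_2 D. Substituting D(t) from the Streeter–Phelps equation and solving for t gives
t_c = ln[(k_2/k_d)(1 − D₀(k_2−k_d)/(k_d L₀))] / (k_2−k_d).
Here k_2−k_d = 0.3440 d⁻¹ and 1 − D₀(k_2−k_d)/(k_d L₀) = 1 − 1.11×0.3440/(0.182×49.7) = 0.9578, so
t_c = ln(2.890 × 0.9578) / 0.3440 = 1.018 / 0.3440 = 2.960 d.
L(t_c) = L₀ e^(−k_d t_c) = 49.7 × 0.5835 = 29.00 mg/L, and at the critical point k_2 D_c = k_d L, so D_c = (0.182/0.526) × 29.00 = 10.03 mg/L.
Minimum DO = C_s − D_c = 11.2 − 10.03 = 1.165 mg/L.

t_c ≈ 2.96 d; D_c ≈ 10.0 mg/L; min DO ≈ 1.17 mg/L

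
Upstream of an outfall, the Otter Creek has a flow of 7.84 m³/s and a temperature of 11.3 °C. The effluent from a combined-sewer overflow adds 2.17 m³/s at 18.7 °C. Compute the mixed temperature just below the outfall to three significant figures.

Flow-weighted mixing: C = (Q_r C_r + Q_w C_w)/(Q_r + Q_w)
= (7.84×11.3 + 2.17×18.7)/(7.84 + 2.17) = 129.2/10.01 = 12.90 °C.

12.9 °C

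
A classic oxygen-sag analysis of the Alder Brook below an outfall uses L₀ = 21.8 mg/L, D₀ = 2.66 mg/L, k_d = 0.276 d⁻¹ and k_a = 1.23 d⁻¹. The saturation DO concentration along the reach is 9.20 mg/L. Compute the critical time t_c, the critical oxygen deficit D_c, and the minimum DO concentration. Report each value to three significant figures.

With k_a/k_d = 4.457 and 1 − D₀(k_a−k_d)/(k_d L₀) = 0.5782,
t_c = ln(4.457 × 0.5782) / (1.23 − 0.276) = ln(2.577) / 0.9540 = 0.9466/0.9540 = 0.9922 d.
L(t_c) = L₀ e^(−k_d t_c) = 21.8 × 0.7604 = 16.58 mg/L, and at the critical point k_a D_c = k_d L, so D_c = (0.276/1.23) × 16.58 = 3.720 mg/L.
Minimum DO = C_s − D_c = 9.20 − 3.720 = 5.480 mg/L.

t_c ≈ 0.992 d; D_c ≈ 3.72 mg/L; min DO ≈ 5.48 mg/L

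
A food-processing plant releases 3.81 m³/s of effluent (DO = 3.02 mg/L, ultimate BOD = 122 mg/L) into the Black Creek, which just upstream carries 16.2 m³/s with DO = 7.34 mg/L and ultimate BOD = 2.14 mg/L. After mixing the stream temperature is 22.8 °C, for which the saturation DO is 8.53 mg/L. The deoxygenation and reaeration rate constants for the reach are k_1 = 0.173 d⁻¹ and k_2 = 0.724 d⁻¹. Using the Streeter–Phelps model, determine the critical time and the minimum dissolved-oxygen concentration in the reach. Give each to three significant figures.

Mixed DO = (16.2×7.34 + 3.81×3.02)/(16.2+3.81) = 130.4/20.01 = 6.517 mg/L.
Mixed L₀ = (16.2×2.14 + 3.81×122)/(20.01) = 499.5/20.01 = 24.96 mg/L.
Initial deficit D₀ = C_s − DO₀ = 8.53 − 6.517 = 2.013 mg/L.
t_c = (1/0.5510) ln[(0.724/0.173)(1 − 2.013×0.5510/(0.173×24.96))] = 1.815 × ln(3.110) = 2.059 d.
D_c = (0.173/0.724) × 24.96 × e^(−0.173×2.059) = 0.2390 × 24.96 × 0.7003 = 4.177 mg/L.
Minimum DO = 8.53 − 4.177 = 4.353 mg/L.

t_c ≈ 2.06 d; minimum DO ≈ 4.35 mg/L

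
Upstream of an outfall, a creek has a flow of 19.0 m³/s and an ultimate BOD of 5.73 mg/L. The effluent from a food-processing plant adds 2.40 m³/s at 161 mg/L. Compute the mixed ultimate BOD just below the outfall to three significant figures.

23.1 mg/L

Flow-weighted mixing: C = (Q_r C_r + Q_w C_w)/(Q_r + Q_w)
= (19.0×5.73 + 2.40×161)/(19.0 + 2.40) = 495.3/21.40 = 23.14 mg/L.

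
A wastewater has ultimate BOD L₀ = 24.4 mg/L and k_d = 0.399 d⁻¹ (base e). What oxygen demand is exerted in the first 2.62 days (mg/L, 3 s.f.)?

y_t = L₀(1 − e^(−k_d t)) = 24.4 × (1 − e^(−0.399×2.62))
= 24.4 × (1 − 0.3516) = 24.4 × 0.6484 = 15.82 mg/L.

y ≈ 15.8 mg/L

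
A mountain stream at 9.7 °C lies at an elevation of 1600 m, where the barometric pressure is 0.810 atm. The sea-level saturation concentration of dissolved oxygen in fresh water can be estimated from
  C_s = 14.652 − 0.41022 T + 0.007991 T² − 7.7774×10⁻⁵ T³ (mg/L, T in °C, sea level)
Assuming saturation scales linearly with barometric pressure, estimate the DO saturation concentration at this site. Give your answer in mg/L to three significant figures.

C_s ≈ 9.20 mg/L

At sea level: C_s = 14.652 − 0.41022×9.7 + 0.007991×9.7² − 7.7774×10⁻⁵×9.7³ = 11.35 mg/L.
Pressure correction: C_s' = 11.35 × 0.810 = 9.197 mg/L.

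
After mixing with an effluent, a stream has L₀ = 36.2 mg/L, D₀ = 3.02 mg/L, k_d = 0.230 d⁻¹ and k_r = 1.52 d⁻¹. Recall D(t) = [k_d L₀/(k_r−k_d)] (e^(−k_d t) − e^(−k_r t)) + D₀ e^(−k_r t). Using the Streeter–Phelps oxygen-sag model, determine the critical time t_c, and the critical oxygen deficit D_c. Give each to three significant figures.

With k_r/k_d = 6.609 and 1 − D₀(k_r−k_d)/(k_d L₀) = 0.5321,
t_c = ln(6.609 × 0.5321) / (1.52 − 0.230) = ln(3.516) / 1.290 = 1.257/1.290 = 0.9748 d.
D_c = (k_d/k_r) L₀ e^(−k_d t_c) = (0.230/1.52) × 36.2 × e^(−0.230×0.9748) = 0.1513 × 36.2 × 0.7992 = 4.377 mg/L.

t_c ≈ 0.975 d; D_c ≈ 4.38 mg/L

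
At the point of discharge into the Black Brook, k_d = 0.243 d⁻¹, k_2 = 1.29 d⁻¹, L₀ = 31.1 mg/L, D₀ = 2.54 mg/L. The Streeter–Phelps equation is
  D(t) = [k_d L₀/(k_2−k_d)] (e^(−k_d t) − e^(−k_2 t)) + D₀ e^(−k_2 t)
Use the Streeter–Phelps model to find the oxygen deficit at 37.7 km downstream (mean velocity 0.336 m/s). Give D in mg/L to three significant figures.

D ≈ 4.39 mg/L

Travel time t = x/v = 37.7 km / (0.336 m/s) = 37700 m / 0.336 m/s = 112200 s = 1.299 d.
k_d L₀/(k_2−k_d) = 0.243×31.1/(1.29−0.243) = 7.557/1.047 = 7.218 mg/L.
e^(−k_d t) = e^(−0.243×1.299) = 0.7294; e^(−k_2 t) = e^(−1.29×1.299) = 0.1873.
D = 7.218 × (0.7294 − 0.1873) + 2.54 × 0.1873 = 3.913 + 0.4756 = 4.389 mg/L.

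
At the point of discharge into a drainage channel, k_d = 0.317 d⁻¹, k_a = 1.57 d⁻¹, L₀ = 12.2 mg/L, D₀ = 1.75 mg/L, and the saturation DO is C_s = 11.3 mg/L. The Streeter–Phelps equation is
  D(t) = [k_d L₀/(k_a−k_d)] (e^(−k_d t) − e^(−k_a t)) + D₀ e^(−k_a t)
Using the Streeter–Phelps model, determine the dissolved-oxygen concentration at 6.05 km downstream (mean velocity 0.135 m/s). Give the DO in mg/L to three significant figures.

Travel time t = x/v = 6.05 km / (0.135 m/s) = 6050 m / 0.135 m/s = 44810 s = 0.5187 d.
k_d L₀/(k_a−k_d) = 0.317×12.2/(1.57−0.317) = 3.867/1.253 = 3.087 mg/L.
e^(−k_d t) = e^(−0.317×0.5187) = 0.8484; e^(−k_a t) = e^(−1.57×0.5187) = 0.4429.
D = 3.087 × (0.8484 − 0.4429) + 1.75 × 0.4429 = 1.251 + 0.7751 = 2.027 mg/L.
DO = C_s − D = 11.3 − 2.027 = 9.273 mg/L.

DO ≈ 9.27 mg/L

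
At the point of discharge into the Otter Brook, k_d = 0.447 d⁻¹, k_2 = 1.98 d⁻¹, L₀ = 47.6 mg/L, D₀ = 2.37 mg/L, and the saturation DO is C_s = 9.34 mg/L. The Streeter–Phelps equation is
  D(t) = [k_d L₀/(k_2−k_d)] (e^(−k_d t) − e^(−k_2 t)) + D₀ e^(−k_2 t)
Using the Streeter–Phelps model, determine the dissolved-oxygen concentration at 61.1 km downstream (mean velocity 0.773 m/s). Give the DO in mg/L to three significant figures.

DO ≈ 2.00 mg/L

Travel time t = x/v = 61.1 km / (0.773 m/s) = 61100 m / 0.773 m/s = 79040 s = 0.9148 d.
k_d L₀/(k_2−k_d) = 0.447×47.6/(1.98−0.447) = 21.28/1.533 = 13.88 mg/L.
e^(−k_d t) = e^(−0.447×0.9148) = 0.6644; e^(−k_2 t) = e^(−1.98×0.9148) = 0.1634.
D = 13.88 × (0.6644 − 0.1634) + 2.37 × 0.1634 = 6.953 + 0.3873 = 7.340 mg/L.
DO = C_s − D = 9.34 − 7.340 = 2.000 mg/L.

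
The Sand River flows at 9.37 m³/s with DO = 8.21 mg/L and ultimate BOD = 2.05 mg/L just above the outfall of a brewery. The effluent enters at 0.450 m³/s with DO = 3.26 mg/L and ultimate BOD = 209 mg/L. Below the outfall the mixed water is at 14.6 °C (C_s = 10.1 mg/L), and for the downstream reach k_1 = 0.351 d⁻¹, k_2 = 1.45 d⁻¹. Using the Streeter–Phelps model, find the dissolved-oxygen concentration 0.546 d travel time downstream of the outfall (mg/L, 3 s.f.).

Mixed DO = (9.37×8.21 + 0.450×3.26)/(9.37+0.450) = 78.39/9.820 = 7.983 mg/L.
Mixed L₀ = (9.37×2.05 + 0.450×209)/(9.820) = 113.3/9.820 = 11.53 mg/L.
Initial deficit D₀ = C_s − DO₀ = 10.1 − 7.983 = 2.117 mg/L.
D(0.546) = [0.351×11.53/(1.45−0.351)](e^(−0.351×0.546) − e^(−1.45×0.546)) + 2.117 e^(−1.45×0.546)
= 3.684 × (0.8256 − 0.4531) + 2.117 × 0.4531 = 2.331 mg/L.
DO = 10.1 − 2.331 = 7.769 mg/L.

DO ≈ 7.77 mg/L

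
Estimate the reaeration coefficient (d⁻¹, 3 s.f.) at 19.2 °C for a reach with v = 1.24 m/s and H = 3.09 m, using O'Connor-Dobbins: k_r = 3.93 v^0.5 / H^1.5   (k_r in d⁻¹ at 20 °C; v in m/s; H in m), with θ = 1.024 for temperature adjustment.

k_r(20) = 3.93 × 1.24^0.5 / 3.09^1.5 = 3.93 × 1.114 / 5.432 = 0.8057 d⁻¹.
k_r(19.2) = 0.8057 × 1.024^(19.2−20) = 0.8057 × 0.9812 = 0.7905 d⁻¹.

k_r ≈ 0.791 d⁻¹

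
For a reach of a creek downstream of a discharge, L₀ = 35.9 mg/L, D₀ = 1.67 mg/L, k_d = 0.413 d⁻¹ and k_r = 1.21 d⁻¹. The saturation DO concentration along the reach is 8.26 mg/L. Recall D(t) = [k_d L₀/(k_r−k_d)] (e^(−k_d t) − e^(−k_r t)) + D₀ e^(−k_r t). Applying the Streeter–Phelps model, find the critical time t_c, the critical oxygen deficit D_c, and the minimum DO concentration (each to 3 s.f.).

t_c ≈ 1.23 d; D_c ≈ 7.37 mg/L; min DO ≈ 0.889 mg/L

With k_r/k_d = 2.930 and 1 − D₀(k_r−k_d)/(k_d L₀) = 0.9102,
t_c = ln(2.930 × 0.9102) / (1.21 − 0.413) = ln(2.667) / 0.7970 = 0.9809/0.7970 = 1.231 d.
D_c = (k_d/k_r) L₀ e^(−k_d t_c) = (0.413/1.21) × 35.9 × e^(−0.413×1.231) = 0.3413 × 35.9 × 0.6015 = 7.371 mg/L.
Minimum DO = C_s − D_c = 8.26 − 7.371 = 0.8892 mg/L.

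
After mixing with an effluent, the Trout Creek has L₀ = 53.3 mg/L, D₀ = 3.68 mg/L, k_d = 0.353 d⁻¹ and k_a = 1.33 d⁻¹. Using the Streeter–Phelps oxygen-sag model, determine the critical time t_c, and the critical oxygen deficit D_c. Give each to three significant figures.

At the critical point dD/dt = 0, so k_d L₀ e^(−k_d t) = k_a D. Substituting D(t) from the Streeter–Phelps equation and solving for t gives
t_c = ln[(k_a/k_d)(1 − D₀(k_a−k_d)/(k_d L₀))] / (k_a−k_d).
Here k_a−k_d = 0.9770 d⁻¹ and 1 − D₀(k_a−k_d)/(k_d L₀) = 1 − 3.68×0.9770/(0.353×53.3) = 0.8089, so
t_c = ln(3.768 × 0.8089) / 0.9770 = 1.114 / 0.9770 = 1.141 d.
L(t_c) = L₀ e^(−k_d t_c) = 53.3 × 0.6686 = 35.63 mg/L, and at the critical point k_a D_c = k_d L, so D_c = (0.353/1.33) × 35.63 = 9.458 mg/L.

t_c ≈ 1.14 d; D_c ≈ 9.46 mg/L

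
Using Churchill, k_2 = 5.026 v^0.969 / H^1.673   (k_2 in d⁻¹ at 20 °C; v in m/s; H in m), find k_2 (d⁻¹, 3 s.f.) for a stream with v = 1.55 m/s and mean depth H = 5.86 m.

k_2 ≈ 0.399 d⁻¹

k_2 = 5.026 × 1.55^0.969 / 5.86^1.673 = 5.026 × 1.529 / 19.26 = 0.3990 d⁻¹.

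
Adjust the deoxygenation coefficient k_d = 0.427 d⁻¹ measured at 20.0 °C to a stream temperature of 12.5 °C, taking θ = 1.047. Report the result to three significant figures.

k_d(T₂) = k_d(T₁) · θ^(T₂−T₁) = 0.427 × 1.047^(12.5−20.0)
= 0.427 × 1.047^-7.50 = 0.427 × 0.7086 = 0.3026 d⁻¹.

k_d ≈ 0.303 d⁻¹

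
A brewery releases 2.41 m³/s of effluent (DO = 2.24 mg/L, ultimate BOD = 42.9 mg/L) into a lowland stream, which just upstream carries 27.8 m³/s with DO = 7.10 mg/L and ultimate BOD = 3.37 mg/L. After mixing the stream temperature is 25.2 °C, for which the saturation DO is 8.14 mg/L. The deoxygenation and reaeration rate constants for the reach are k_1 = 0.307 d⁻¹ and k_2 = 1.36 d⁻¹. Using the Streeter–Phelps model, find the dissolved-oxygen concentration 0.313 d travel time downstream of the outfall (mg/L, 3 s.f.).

DO ≈ 6.72 mg/L

Mixed DO = (27.8×7.10 + 2.41×2.24)/(27.8+2.41) = 202.8/30.21 = 6.712 mg/L.
Mixed L₀ = (27.8×3.37 + 2.41×42.9)/(30.21) = 197.1/30.21 = 6.524 mg/L.
Initial deficit D₀ = C_s − DO₀ = 8.14 − 6.712 = 1.428 mg/L.
D(0.313) = [0.307×6.524/(1.36−0.307)](e^(−0.307×0.313) − e^(−1.36×0.313)) + 1.428 e^(−1.36×0.313)
= 1.902 × (0.9084 − 0.6533) + 1.428 × 0.6533 = 1.418 mg/L.
DO = 8.14 − 1.418 = 6.722 mg/L.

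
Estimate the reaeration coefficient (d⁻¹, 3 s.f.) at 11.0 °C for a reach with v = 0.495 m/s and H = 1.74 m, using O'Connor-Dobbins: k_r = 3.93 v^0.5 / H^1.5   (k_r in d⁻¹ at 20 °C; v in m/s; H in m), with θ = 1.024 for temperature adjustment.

k_r(20) = 3.93 × 0.495^0.5 / 1.74^1.5 = 3.93 × 0.7036 / 2.295 = 1.205 d⁻¹.
k_r(11.0) = 1.205 × 1.024^(11.0−20) = 1.205 × 0.8078 = 0.9731 d⁻¹.

k_r ≈ 0.973 d⁻¹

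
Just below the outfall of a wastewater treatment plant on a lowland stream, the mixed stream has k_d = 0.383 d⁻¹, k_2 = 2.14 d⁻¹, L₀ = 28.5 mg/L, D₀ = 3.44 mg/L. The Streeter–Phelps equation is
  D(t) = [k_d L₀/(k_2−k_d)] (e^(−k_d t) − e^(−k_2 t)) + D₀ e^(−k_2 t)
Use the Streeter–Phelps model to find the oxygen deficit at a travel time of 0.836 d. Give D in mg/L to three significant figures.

D ≈ 4.05 mg/L

k_d L₀/(k_2−k_d) = 0.383×28.5/(2.14−0.383) = 10.92/1.757 = 6.213 mg/L.
e^(−k_d t) = e^(−0.383×0.8360) = 0.7260; e^(−k_2 t) = e^(−2.14×0.8360) = 0.1671.
D = 6.213 × (0.7260 − 0.1671) + 3.44 × 0.1671 = 3.472 + 0.5749 = 4.047 mg/L.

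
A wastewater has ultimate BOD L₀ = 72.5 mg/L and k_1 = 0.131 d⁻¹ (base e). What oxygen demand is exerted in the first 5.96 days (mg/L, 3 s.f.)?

y_t = L₀(1 − e^(−k_1 t)) = 72.5 × (1 − e^(−0.131×5.96))
= 72.5 × (1 − 0.4581) = 72.5 × 0.5419 = 39.29 mg/L.

y ≈ 39.3 mg/L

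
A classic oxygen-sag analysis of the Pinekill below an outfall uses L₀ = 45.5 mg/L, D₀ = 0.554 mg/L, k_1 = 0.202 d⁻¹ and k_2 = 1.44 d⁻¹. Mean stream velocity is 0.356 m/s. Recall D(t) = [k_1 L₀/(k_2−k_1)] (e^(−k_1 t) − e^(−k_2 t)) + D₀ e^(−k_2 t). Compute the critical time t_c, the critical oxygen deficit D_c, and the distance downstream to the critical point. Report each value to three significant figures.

t_c = [1/(k_2−k_1)] ln[(k_2/k_1)(1 − D₀(k_2−k_1)/(k_1 L₀))]
= [1/(1.44−0.202)] ln[(1.44/0.202)(1 − 0.554×1.238/(0.202×45.5))]
= (1/1.238) ln[7.129 × 0.9254] = 0.8078 × ln(6.597) = 0.8078 × 1.887 = 1.524 d.
L(t_c) = L₀ e^(−k_1 t_c) = 45.5 × 0.7350 = 33.44 mg/L, and at the critical point k_2 D_c = k_1 L, so D_c = (0.202/1.44) × 33.44 = 4.692 mg/L.
x_c = v t_c = 0.356 m/s × 1.524 d × 86400 s/d = 46870 m ≈ 46.9 km.

t_c ≈ 1.52 d; D_c ≈ 4.69 mg/L; x_c ≈ 46.9 km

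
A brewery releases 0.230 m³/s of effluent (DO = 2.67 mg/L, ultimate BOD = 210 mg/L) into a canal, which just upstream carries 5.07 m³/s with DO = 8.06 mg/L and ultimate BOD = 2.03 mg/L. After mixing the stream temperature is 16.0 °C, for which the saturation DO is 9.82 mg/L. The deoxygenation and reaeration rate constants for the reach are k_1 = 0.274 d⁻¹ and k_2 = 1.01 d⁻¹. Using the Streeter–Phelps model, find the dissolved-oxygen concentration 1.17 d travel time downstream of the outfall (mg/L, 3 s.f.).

Mixed DO = (5.07×8.06 + 0.230×2.67)/(5.07+0.230) = 41.48/5.300 = 7.826 mg/L.
Mixed L₀ = (5.07×2.03 + 0.230×210)/(5.300) = 58.59/5.300 = 11.06 mg/L.
Initial deficit D₀ = C_s − DO₀ = 9.82 − 7.826 = 1.994 mg/L.
D(1.17) = [0.274×11.06/(1.01−0.274)](e^(−0.274×1.17) − e^(−1.01×1.17)) + 1.994 e^(−1.01×1.17)
= 4.116 × (0.7257 − 0.3068) + 1.994 × 0.3068 = 2.336 mg/L.
DO = 9.82 − 2.336 = 7.484 mg/L.

DO ≈ 7.48 mg/L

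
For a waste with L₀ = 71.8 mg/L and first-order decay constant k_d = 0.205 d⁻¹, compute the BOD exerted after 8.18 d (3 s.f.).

y_t = L₀(1 − e^(−k_d t)) = 71.8 × (1 − e^(−0.205×8.18))
= 71.8 × (1 − 0.1870) = 71.8 × 0.8130 = 58.38 mg/L.

y ≈ 58.4 mg/L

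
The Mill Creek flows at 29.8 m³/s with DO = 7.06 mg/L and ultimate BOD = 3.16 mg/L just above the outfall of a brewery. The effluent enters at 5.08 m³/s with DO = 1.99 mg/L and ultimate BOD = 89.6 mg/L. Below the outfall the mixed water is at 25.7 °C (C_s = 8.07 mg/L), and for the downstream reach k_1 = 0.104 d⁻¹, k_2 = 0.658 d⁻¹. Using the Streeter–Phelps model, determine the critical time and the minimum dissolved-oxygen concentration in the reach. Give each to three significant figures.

t_c ≈ 1.71 d; minimum DO ≈ 5.99 mg/L

Mixed DO = (29.8×7.06 + 5.08×1.99)/(29.8+5.08) = 220.5/34.88 = 6.322 mg/L.
Mixed L₀ = (29.8×3.16 + 5.08×89.6)/(34.88) = 549.3/34.88 = 15.75 mg/L.
Initial deficit D₀ = C_s − DO₀ = 8.07 − 6.322 = 1.748 mg/L.
t_c = (1/0.5540) ln[(0.658/0.104)(1 − 1.748×0.5540/(0.104×15.75))] = 1.805 × ln(2.585) = 1.715 d.
D_c = (0.104/0.658) × 15.75 × e^(−0.104×1.715) = 0.1581 × 15.75 × 0.8367 = 2.083 mg/L.
Minimum DO = 8.07 − 2.083 = 5.987 mg/L.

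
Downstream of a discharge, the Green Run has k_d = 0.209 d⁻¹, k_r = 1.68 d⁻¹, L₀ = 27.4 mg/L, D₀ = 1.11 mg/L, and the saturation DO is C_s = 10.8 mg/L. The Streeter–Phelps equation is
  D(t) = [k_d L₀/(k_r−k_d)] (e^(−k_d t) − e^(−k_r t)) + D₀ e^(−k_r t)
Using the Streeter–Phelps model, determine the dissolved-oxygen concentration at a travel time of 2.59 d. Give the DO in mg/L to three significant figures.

k_d L₀/(k_r−k_d) = 0.209×27.4/(1.68−0.209) = 5.727/1.471 = 3.893 mg/L.
e^(−k_d t) = e^(−0.209×2.590) = 0.5820; e^(−k_r t) = e^(−1.68×2.590) = 0.01289.
D = 3.893 × (0.5820 − 0.01289) + 1.11 × 0.01289 = 2.215 + 0.01431 = 2.230 mg/L.
DO = C_s − D = 10.8 − 2.230 = 8.570 mg/L.

DO ≈ 8.57 mg/L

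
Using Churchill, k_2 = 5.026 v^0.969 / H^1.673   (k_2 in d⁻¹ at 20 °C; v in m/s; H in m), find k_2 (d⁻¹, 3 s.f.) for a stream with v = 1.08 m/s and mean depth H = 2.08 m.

k_2 ≈ 1.59 d⁻¹

k_2 = 5.026 × 1.08^0.969 / 2.08^1.673 = 5.026 × 1.077 / 3.405 = 1.590 d⁻¹.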